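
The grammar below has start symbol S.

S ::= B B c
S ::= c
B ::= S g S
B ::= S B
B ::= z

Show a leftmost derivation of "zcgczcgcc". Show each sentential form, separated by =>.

S=>BBc=>zBc=>zSgSc=>zBBcgSc=>zSgSBcgSc=>zcgSBcgSc=>zcgcBcgSc=>zcgczcgSc=>zcgczcgcc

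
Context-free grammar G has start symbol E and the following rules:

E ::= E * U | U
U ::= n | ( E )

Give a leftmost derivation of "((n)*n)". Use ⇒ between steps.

E ⇒ U ⇒ (E) ⇒ (E*U) ⇒ (U*U) ⇒ ((E)*U) ⇒ ((U)*U) ⇒ ((n)*U) ⇒ ((n)*n)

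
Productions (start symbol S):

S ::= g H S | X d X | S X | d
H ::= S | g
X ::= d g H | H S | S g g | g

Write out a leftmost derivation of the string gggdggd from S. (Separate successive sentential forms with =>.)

S => gHS   [S ::= g H S]
gHS => ggS   [H ::= g]
ggS => gggHS   [S ::= g H S]
gggHS => gggSS   [H ::= S]
gggSS => gggdS   [S ::= d]
gggdS => gggdgHS   [S ::= g H S]
gggdgHS => gggdggS   [H ::= g]
gggdggS => gggdggd   [S ::= d]

S => gHS => ggS => gggHS => gggSS => gggdS => gggdgHS => gggdggS => gggdggd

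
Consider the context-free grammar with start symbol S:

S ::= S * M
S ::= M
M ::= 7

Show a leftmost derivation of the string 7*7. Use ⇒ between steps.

S⇒S*M⇒M*M⇒7*M⇒7*7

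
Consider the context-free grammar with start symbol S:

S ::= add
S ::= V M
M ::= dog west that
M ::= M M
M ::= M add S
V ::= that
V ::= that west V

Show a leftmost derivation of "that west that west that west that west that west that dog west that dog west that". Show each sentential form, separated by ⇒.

S ⇒ V M ⇒ that west V M ⇒ that west that west V M ⇒ that west that west that west V M ⇒ that west that west that west that west V M ⇒ that west that west that west that west that west V M ⇒ that west that west that west that west that west that M ⇒ that west that west that west that west that west that M M ⇒ that west that west that west that west that west that dog west that M ⇒ that west that west that west that west that west that dog west that dog west that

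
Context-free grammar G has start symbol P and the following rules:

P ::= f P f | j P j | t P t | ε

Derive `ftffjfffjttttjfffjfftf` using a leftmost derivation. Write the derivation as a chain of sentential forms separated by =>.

P => fPf => ftPtf => ftfPftf => ftffPfftf => ftffjPjfftf => ftffjfPfjfftf => ftffjffPffjfftf => ftffjfffPfffjfftf => ftffjfffjPjfffjfftf => ftffjfffjtPtjfffjfftf => ftffjfffjttPttjfffjfftf => ftffjfffjttttjfffjfftf

P => fPf   [P ::= f P f]
fPf => ftPtf   [P ::= t P t]
ftPtf => ftfPftf   [P ::= f P f]
ftfPftf => ftffPfftf   [P ::= f P f]
ftffPfftf => ftffjPjfftf   [P ::= j P j]
ftffjPjfftf => ftffjfPfjfftf   [P ::= f P f]
ftffjfPfjfftf => ftffjffPffjfftf   [P ::= f P f]
ftffjffPffjfftf => ftffjfffPfffjfftf   [P ::= f P f]
ftffjfffPfffjfftf => ftffjfffjPjfffjfftf   [P ::= j P j]
ftffjfffjPjfffjfftf => ftffjfffjtPtjfffjfftf   [P ::= t P t]
ftffjfffjtPtjfffjfftf => ftffjfffjttPttjfffjfftf   [P ::= t P t]
ftffjfffjttPttjfffjfftf => ftffjfffjttttjfffjfftf   [P ::= ε]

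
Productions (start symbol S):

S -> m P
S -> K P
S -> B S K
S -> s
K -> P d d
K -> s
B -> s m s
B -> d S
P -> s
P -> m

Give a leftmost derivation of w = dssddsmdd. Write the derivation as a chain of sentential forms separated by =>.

S => BSK => dSSK => dsSK => dsKPK => dsPddPK => dssddPK => dssddsK => dssddsPdd => dssddsmdd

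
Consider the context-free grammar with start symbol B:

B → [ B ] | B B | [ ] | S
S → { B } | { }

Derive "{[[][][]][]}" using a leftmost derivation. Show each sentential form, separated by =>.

B => S => {B} => {BB} => {[B]B} => {[BB]B} => {[BBB]B} => {[[]BB]B} => {[[][]B]B} => {[[][][]]B} => {[[][][]][]}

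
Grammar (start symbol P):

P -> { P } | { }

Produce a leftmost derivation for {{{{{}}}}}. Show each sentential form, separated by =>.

P => {P} => {{P}} => {{{P}}} => {{{{P}}}} => {{{{{}}}}}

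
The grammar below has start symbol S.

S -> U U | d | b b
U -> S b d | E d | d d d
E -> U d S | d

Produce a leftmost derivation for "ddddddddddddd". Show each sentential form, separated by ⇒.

S ⇒ UU   [S -> U U]
UU ⇒ EdU   [U -> E d]
EdU ⇒ UdSdU   [E -> U d S]
UdSdU ⇒ ddddSdU   [U -> d d d]
ddddSdU ⇒ ddddUUdU   [S -> U U]
ddddUUdU ⇒ ddddEdUdU   [U -> E d]
ddddEdUdU ⇒ ddddddUdU   [E -> d]
ddddddUdU ⇒ ddddddddddU   [U -> d d d]
ddddddddddU ⇒ ddddddddddddd   [U -> d d d]

S ⇒ UU ⇒ EdU ⇒ UdSdU ⇒ ddddSdU ⇒ ddddUUdU ⇒ ddddEdUdU ⇒ ddddddUdU ⇒ ddddddddddU ⇒ ddddddddddddd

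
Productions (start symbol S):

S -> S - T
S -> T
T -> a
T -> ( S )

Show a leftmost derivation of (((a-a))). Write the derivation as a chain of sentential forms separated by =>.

S=>T=>(S)=>(T)=>((S))=>((T))=>(((S)))=>(((S-T)))=>(((T-T)))=>(((a-T)))=>(((a-a)))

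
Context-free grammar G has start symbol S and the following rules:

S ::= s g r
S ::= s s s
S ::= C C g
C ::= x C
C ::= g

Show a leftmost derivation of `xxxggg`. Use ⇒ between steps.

S ⇒ CCg   [S ::= C C g]
CCg ⇒ xCCg   [C ::= x C]
xCCg ⇒ xxCCg   [C ::= x C]
xxCCg ⇒ xxxCCg   [C ::= x C]
xxxCCg ⇒ xxxgCg   [C ::= g]
xxxgCg ⇒ xxxggg   [C ::= g]

S ⇒ CCg ⇒ xCCg ⇒ xxCCg ⇒ xxxCCg ⇒ xxxgCg ⇒ xxxggg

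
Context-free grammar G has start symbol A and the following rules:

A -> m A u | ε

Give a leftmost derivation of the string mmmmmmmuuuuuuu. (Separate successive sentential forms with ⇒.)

A ⇒ mAu ⇒ mmAuu ⇒ mmmAuuu ⇒ mmmmAuuuu ⇒ mmmmmAuuuuu ⇒ mmmmmmAuuuuuu ⇒ mmmmmmmAuuuuuuu ⇒ mmmmmmmuuuuuuu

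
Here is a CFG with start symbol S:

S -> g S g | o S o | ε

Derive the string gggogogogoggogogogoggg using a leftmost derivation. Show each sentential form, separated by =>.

S => gSg => ggSgg => gggSggg => gggoSoggg => gggogSgoggg => gggogoSogoggg => gggogogSgogoggg => gggogogoSogogoggg => gggogogogSgogogoggg => gggogogogoSogogogoggg => gggogogogogSgogogogoggg => gggogogogoggogogogoggg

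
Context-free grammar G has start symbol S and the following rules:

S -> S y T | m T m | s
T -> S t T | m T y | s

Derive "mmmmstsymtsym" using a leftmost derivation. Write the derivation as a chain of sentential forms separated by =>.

S=>mTm=>mmTym=>mmStTym=>mmmTmtTym=>mmmmTymtTym=>mmmmStTymtTym=>mmmmstTymtTym=>mmmmstsymtTym=>mmmmstsymtsym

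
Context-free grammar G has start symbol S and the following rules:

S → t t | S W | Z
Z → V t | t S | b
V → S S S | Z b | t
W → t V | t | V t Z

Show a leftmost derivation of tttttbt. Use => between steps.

S => Z => tS => tSW => tSWW => tttWW => tttVtZW => tttttZW => tttttbW => tttttbt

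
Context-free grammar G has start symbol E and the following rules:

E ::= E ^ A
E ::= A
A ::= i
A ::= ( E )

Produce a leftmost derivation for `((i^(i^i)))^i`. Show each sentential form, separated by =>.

E => E^A => A^A => (E)^A => (A)^A => ((E))^A => ((E^A))^A => ((A^A))^A => ((i^A))^A => ((i^(E)))^A => ((i^(E^A)))^A => ((i^(A^A)))^A => ((i^(i^A)))^A => ((i^(i^i)))^A => ((i^(i^i)))^i

E => E^A   [E ::= E ^ A]
E^A => A^A   [E ::= A]
A^A => (E)^A   [A ::= ( E )]
(E)^A => (A)^A   [E ::= A]
(A)^A => ((E))^A   [A ::= ( E )]
((E))^A => ((E^A))^A   [E ::= E ^ A]
((E^A))^A => ((A^A))^A   [E ::= A]
((A^A))^A => ((i^A))^A   [A ::= i]
((i^A))^A => ((i^(E)))^A   [A ::= ( E )]
((i^(E)))^A => ((i^(E^A)))^A   [E ::= E ^ A]
((i^(E^A)))^A => ((i^(A^A)))^A   [E ::= A]
((i^(A^A)))^A => ((i^(i^A)))^A   [A ::= i]
((i^(i^A)))^A => ((i^(i^i)))^A   [A ::= i]
((i^(i^i)))^A => ((i^(i^i)))^i   [A ::= i]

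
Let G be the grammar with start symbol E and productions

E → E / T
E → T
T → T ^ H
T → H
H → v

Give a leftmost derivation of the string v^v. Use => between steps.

E=>T=>T^H=>H^H=>v^H=>v^v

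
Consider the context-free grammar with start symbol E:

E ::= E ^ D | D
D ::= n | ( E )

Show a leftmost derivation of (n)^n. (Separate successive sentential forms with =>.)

E => E^D => D^D => (E)^D => (D)^D => (n)^D => (n)^n

E => E^D   [E ::= E ^ D]
E^D => D^D   [E ::= D]
D^D => (E)^D   [D ::= ( E )]
(E)^D => (D)^D   [E ::= D]
(D)^D => (n)^D   [D ::= n]
(n)^D => (n)^n   [D ::= n]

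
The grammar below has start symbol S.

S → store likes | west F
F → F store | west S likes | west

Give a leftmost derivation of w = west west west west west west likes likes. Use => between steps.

S => west F => west west S likes => west west west F likes => west west west west S likes likes => west west west west west F likes likes => west west west west west west likes likes

S => west F   [S → west F]
west F => west west S likes   [F → west S likes]
west west S likes => west west west F likes   [S → west F]
west west west F likes => west west west west S likes likes   [F → west S likes]
west west west west S likes likes => west west west west west F likes likes   [S → west F]
west west west west west F likes likes => west west west west west west likes likes   [F → west]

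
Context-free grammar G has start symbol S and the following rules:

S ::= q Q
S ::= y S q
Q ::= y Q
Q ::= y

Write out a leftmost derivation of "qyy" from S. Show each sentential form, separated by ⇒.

S⇒qQ⇒qyQ⇒qyy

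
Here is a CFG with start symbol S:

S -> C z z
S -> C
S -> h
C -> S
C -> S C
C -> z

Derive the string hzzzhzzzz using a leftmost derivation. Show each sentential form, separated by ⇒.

S ⇒ Czz ⇒ Szz ⇒ Czzzz ⇒ SCzzzz ⇒ hCzzzz ⇒ hSCzzzz ⇒ hCzzCzzzz ⇒ hzzzCzzzz ⇒ hzzzSzzzz ⇒ hzzzhzzzz

S ⇒ Czz   [S -> C z z]
Czz ⇒ Szz   [C -> S]
Szz ⇒ Czzzz   [S -> C z z]
Czzzz ⇒ SCzzzz   [C -> S C]
SCzzzz ⇒ hCzzzz   [S -> h]
hCzzzz ⇒ hSCzzzz   [C -> S C]
hSCzzzz ⇒ hCzzCzzzz   [S -> C z z]
hCzzCzzzz ⇒ hzzzCzzzz   [C -> z]
hzzzCzzzz ⇒ hzzzSzzzz   [C -> S]
hzzzSzzzz ⇒ hzzzhzzzz   [S -> h]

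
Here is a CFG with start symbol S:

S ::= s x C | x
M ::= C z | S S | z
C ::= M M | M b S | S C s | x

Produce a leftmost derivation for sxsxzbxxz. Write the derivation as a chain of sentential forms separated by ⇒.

S ⇒ sxC ⇒ sxMM ⇒ sxSSM ⇒ sxsxCSM ⇒ sxsxMbSSM ⇒ sxsxzbSSM ⇒ sxsxzbxSM ⇒ sxsxzbxxM ⇒ sxsxzbxxz

S ⇒ sxC   [S ::= s x C]
sxC ⇒ sxMM   [C ::= M M]
sxMM ⇒ sxSSM   [M ::= S S]
sxSSM ⇒ sxsxCSM   [S ::= s x C]
sxsxCSM ⇒ sxsxMbSSM   [C ::= M b S]
sxsxMbSSM ⇒ sxsxzbSSM   [M ::= z]
sxsxzbSSM ⇒ sxsxzbxSM   [S ::= x]
sxsxzbxSM ⇒ sxsxzbxxM   [S ::= x]
sxsxzbxxM ⇒ sxsxzbxxz   [M ::= z]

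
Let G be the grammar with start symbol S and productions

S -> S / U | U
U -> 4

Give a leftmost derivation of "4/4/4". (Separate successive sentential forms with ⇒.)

S ⇒ S/U ⇒ S/U/U ⇒ U/U/U ⇒ 4/U/U ⇒ 4/4/U ⇒ 4/4/4

S ⇒ S/U   [S -> S / U]
S/U ⇒ S/U/U   [S -> S / U]
S/U/U ⇒ U/U/U   [S -> U]
U/U/U ⇒ 4/U/U   [U -> 4]
4/U/U ⇒ 4/4/U   [U -> 4]
4/4/U ⇒ 4/4/4   [U -> 4]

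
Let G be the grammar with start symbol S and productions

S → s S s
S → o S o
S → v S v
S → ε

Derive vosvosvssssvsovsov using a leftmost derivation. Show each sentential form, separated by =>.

S=>vSv=>voSov=>vosSsov=>vosvSvsov=>vosvoSovsov=>vosvosSsovsov=>vosvosvSvsovsov=>vosvosvsSsvsovsov=>vosvosvssSssvsovsov=>vosvosvssssvsovsov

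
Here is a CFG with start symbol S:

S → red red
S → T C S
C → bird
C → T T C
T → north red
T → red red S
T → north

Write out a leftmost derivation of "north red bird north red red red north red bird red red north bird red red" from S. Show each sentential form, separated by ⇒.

S ⇒ T C S   [S → T C S]
T C S ⇒ north red C S   [T → north red]
north red C S ⇒ north red bird S   [C → bird]
north red bird S ⇒ north red bird T C S   [S → T C S]
north red bird T C S ⇒ north red bird north red C S   [T → north red]
north red bird north red C S ⇒ north red bird north red T T C S   [C → T T C]
north red bird north red T T C S ⇒ north red bird north red red red S T C S   [T → red red S]
north red bird north red red red S T C S ⇒ north red bird north red red red T C S T C S   [S → T C S]
north red bird north red red red T C S T C S ⇒ north red bird north red red red north red C S T C S   [T → north red]
north red bird north red red red north red C S T C S ⇒ north red bird north red red red north red bird S T C S   [C → bird]
north red bird north red red red north red bird S T C S ⇒ north red bird north red red red north red bird red red T C S   [S → red red]
north red bird north red red red north red bird red red T C S ⇒ north red bird north red red red north red bird red red north C S   [T → north]
north red bird north red red red north red bird red red north C S ⇒ north red bird north red red red north red bird red red north bird S   [C → bird]
north red bird north red red red north red bird red red north bird S ⇒ north red bird north red red red north red bird red red north bird red red   [S → red red]

S ⇒ T C S ⇒ north red C S ⇒ north red bird S ⇒ north red bird T C S ⇒ north red bird north red C S ⇒ north red bird north red T T C S ⇒ north red bird north red red red S T C S ⇒ north red bird north red red red T C S T C S ⇒ north red bird north red red red north red C S T C S ⇒ north red bird north red red red north red bird S T C S ⇒ north red bird north red red red north red bird red red T C S ⇒ north red bird north red red red north red bird red red north C S ⇒ north red bird north red red red north red bird red red north bird S ⇒ north red bird north red red red north red bird red red north bird red red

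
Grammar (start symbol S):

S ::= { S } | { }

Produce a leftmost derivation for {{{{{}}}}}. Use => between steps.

S=>{S}=>{{S}}=>{{{S}}}=>{{{{S}}}}=>{{{{{}}}}}

S => {S}   [S ::= { S }]
{S} => {{S}}   [S ::= { S }]
{{S}} => {{{S}}}   [S ::= { S }]
{{{S}}} => {{{{S}}}}   [S ::= { S }]
{{{{S}}}} => {{{{{}}}}}   [S ::= { }]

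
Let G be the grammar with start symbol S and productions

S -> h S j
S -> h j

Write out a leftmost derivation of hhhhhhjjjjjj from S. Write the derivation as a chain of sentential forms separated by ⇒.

S ⇒ hSj   [S -> h S j]
hSj ⇒ hhSjj   [S -> h S j]
hhSjj ⇒ hhhSjjj   [S -> h S j]
hhhSjjj ⇒ hhhhSjjjj   [S -> h S j]
hhhhSjjjj ⇒ hhhhhSjjjjj   [S -> h S j]
hhhhhSjjjjj ⇒ hhhhhhjjjjjj   [S -> h j]

S ⇒ hSj ⇒ hhSjj ⇒ hhhSjjj ⇒ hhhhSjjjj ⇒ hhhhhSjjjjj ⇒ hhhhhhjjjjjj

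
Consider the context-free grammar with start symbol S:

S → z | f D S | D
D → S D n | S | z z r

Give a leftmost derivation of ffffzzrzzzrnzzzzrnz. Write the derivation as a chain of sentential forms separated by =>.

S => fDS   [S → f D S]
fDS => fSDnS   [D → S D n]
fSDnS => ffDSDnS   [S → f D S]
ffDSDnS => ffSSDnS   [D → S]
ffSSDnS => fffDSSDnS   [S → f D S]
fffDSSDnS => fffSDnSSDnS   [D → S D n]
fffSDnSSDnS => ffffDSDnSSDnS   [S → f D S]
ffffDSDnSSDnS => ffffzzrSDnSSDnS   [D → z z r]
ffffzzrSDnSSDnS => ffffzzrzDnSSDnS   [S → z]
ffffzzrzDnSSDnS => ffffzzrzzzrnSSDnS   [D → z z r]
ffffzzrzzzrnSSDnS => ffffzzrzzzrnzSDnS   [S → z]
ffffzzrzzzrnzSDnS => ffffzzrzzzrnzzDnS   [S → z]
ffffzzrzzzrnzzDnS => ffffzzrzzzrnzzzzrnS   [D → z z r]
ffffzzrzzzrnzzzzrnS => ffffzzrzzzrnzzzzrnz   [S → z]

S => fDS => fSDnS => ffDSDnS => ffSSDnS => fffDSSDnS => fffSDnSSDnS => ffffDSDnSSDnS => ffffzzrSDnSSDnS => ffffzzrzDnSSDnS => ffffzzrzzzrnSSDnS => ffffzzrzzzrnzSDnS => ffffzzrzzzrnzzDnS => ffffzzrzzzrnzzzzrnS => ffffzzrzzzrnzzzzrnz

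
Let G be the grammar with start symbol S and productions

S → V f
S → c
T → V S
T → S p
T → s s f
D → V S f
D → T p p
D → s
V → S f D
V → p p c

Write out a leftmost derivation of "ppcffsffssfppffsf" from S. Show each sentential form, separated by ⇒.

S ⇒ Vf ⇒ SfDf ⇒ VffDf ⇒ SfDffDf ⇒ VffDffDf ⇒ SfDffDffDf ⇒ VffDffDffDf ⇒ ppcffDffDffDf ⇒ ppcffsffDffDf ⇒ ppcffsffTppffDf ⇒ ppcffsffssfppffDf ⇒ ppcffsffssfppffsf

S ⇒ Vf   [S → V f]
Vf ⇒ SfDf   [V → S f D]
SfDf ⇒ VffDf   [S → V f]
VffDf ⇒ SfDffDf   [V → S f D]
SfDffDf ⇒ VffDffDf   [S → V f]
VffDffDf ⇒ SfDffDffDf   [V → S f D]
SfDffDffDf ⇒ VffDffDffDf   [S → V f]
VffDffDffDf ⇒ ppcffDffDffDf   [V → p p c]
ppcffDffDffDf ⇒ ppcffsffDffDf   [D → s]
ppcffsffDffDf ⇒ ppcffsffTppffDf   [D → T p p]
ppcffsffTppffDf ⇒ ppcffsffssfppffDf   [T → s s f]
ppcffsffssfppffDf ⇒ ppcffsffssfppffsf   [D → s]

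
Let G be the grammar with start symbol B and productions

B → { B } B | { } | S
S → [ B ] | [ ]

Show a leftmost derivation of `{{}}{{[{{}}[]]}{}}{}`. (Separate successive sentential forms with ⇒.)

B ⇒ {B}B ⇒ {{}}B ⇒ {{}}{B}B ⇒ {{}}{{B}B}B ⇒ {{}}{{S}B}B ⇒ {{}}{{[B]}B}B ⇒ {{}}{{[{B}B]}B}B ⇒ {{}}{{[{{}}B]}B}B ⇒ {{}}{{[{{}}S]}B}B ⇒ {{}}{{[{{}}[]]}B}B ⇒ {{}}{{[{{}}[]]}{}}B ⇒ {{}}{{[{{}}[]]}{}}{}

B ⇒ {B}B   [B → { B } B]
{B}B ⇒ {{}}B   [B → { }]
{{}}B ⇒ {{}}{B}B   [B → { B } B]
{{}}{B}B ⇒ {{}}{{B}B}B   [B → { B } B]
{{}}{{B}B}B ⇒ {{}}{{S}B}B   [B → S]
{{}}{{S}B}B ⇒ {{}}{{[B]}B}B   [S → [ B ]]
{{}}{{[B]}B}B ⇒ {{}}{{[{B}B]}B}B   [B → { B } B]
{{}}{{[{B}B]}B}B ⇒ {{}}{{[{{}}B]}B}B   [B → { }]
{{}}{{[{{}}B]}B}B ⇒ {{}}{{[{{}}S]}B}B   [B → S]
{{}}{{[{{}}S]}B}B ⇒ {{}}{{[{{}}[]]}B}B   [S → [ ]]
{{}}{{[{{}}[]]}B}B ⇒ {{}}{{[{{}}[]]}{}}B   [B → { }]
{{}}{{[{{}}[]]}{}}B ⇒ {{}}{{[{{}}[]]}{}}{}   [B → { }]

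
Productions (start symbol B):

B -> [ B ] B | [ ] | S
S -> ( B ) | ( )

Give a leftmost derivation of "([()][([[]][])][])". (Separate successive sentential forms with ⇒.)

B ⇒ S ⇒ (B) ⇒ ([B]B) ⇒ ([S]B) ⇒ ([()]B) ⇒ ([()][B]B) ⇒ ([()][S]B) ⇒ ([()][(B)]B) ⇒ ([()][([B]B)]B) ⇒ ([()][([[]]B)]B) ⇒ ([()][([[]][])]B) ⇒ ([()][([[]][])][])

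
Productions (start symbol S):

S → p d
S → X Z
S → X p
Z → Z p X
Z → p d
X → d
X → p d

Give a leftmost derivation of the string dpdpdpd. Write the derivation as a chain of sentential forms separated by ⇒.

S ⇒ XZ ⇒ dZ ⇒ dZpX ⇒ dZpXpX ⇒ dpdpXpX ⇒ dpdpdpX ⇒ dpdpdpd

S ⇒ XZ   [S → X Z]
XZ ⇒ dZ   [X → d]
dZ ⇒ dZpX   [Z → Z p X]
dZpX ⇒ dZpXpX   [Z → Z p X]
dZpXpX ⇒ dpdpXpX   [Z → p d]
dpdpXpX ⇒ dpdpdpX   [X → d]
dpdpdpX ⇒ dpdpdpd   [X → d]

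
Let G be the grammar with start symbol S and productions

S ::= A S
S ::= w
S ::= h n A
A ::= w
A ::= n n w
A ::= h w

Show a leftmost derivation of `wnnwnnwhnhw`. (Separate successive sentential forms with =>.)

S => AS => wS => wAS => wnnwS => wnnwAS => wnnwnnwS => wnnwnnwhnA => wnnwnnwhnhw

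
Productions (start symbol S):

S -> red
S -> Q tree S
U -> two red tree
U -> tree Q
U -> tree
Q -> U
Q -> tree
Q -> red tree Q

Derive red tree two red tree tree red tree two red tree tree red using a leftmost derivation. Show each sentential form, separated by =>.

S => Q tree S => red tree Q tree S => red tree U tree S => red tree two red tree tree S => red tree two red tree tree Q tree S => red tree two red tree tree red tree Q tree S => red tree two red tree tree red tree U tree S => red tree two red tree tree red tree two red tree tree S => red tree two red tree tree red tree two red tree tree red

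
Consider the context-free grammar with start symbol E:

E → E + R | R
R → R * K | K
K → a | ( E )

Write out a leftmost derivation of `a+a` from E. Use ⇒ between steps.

E⇒E+R⇒R+R⇒K+R⇒a+R⇒a+K⇒a+a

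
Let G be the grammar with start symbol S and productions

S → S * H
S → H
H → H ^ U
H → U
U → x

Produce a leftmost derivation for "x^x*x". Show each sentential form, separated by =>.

S => S*H   [S → S * H]
S*H => H*H   [S → H]
H*H => H^U*H   [H → H ^ U]
H^U*H => U^U*H   [H → U]
U^U*H => x^U*H   [U → x]
x^U*H => x^x*H   [U → x]
x^x*H => x^x*U   [H → U]
x^x*U => x^x*x   [U → x]

S=>S*H=>H*H=>H^U*H=>U^U*H=>x^U*H=>x^x*H=>x^x*U=>x^x*x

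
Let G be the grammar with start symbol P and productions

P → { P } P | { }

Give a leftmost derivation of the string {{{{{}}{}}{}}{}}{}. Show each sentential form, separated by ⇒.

P ⇒ {P}P   [P → { P } P]
{P}P ⇒ {{P}P}P   [P → { P } P]
{{P}P}P ⇒ {{{P}P}P}P   [P → { P } P]
{{{P}P}P}P ⇒ {{{{P}P}P}P}P   [P → { P } P]
{{{{P}P}P}P}P ⇒ {{{{{}}P}P}P}P   [P → { }]
{{{{{}}P}P}P}P ⇒ {{{{{}}{}}P}P}P   [P → { }]
{{{{{}}{}}P}P}P ⇒ {{{{{}}{}}{}}P}P   [P → { }]
{{{{{}}{}}{}}P}P ⇒ {{{{{}}{}}{}}{}}P   [P → { }]
{{{{{}}{}}{}}{}}P ⇒ {{{{{}}{}}{}}{}}{}   [P → { }]

P ⇒ {P}P ⇒ {{P}P}P ⇒ {{{P}P}P}P ⇒ {{{{P}P}P}P}P ⇒ {{{{{}}P}P}P}P ⇒ {{{{{}}{}}P}P}P ⇒ {{{{{}}{}}{}}P}P ⇒ {{{{{}}{}}{}}{}}P ⇒ {{{{{}}{}}{}}{}}{}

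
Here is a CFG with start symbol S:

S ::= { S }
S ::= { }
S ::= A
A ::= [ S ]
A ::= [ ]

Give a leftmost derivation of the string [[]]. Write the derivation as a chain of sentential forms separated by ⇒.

S ⇒ A ⇒ [S] ⇒ [A] ⇒ [[]]

S ⇒ A   [S ::= A]
A ⇒ [S]   [A ::= [ S ]]
[S] ⇒ [A]   [S ::= A]
[A] ⇒ [[]]   [A ::= [ ]]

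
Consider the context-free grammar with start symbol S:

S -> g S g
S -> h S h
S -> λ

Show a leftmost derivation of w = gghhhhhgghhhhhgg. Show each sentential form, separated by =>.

S => gSg   [S -> g S g]
gSg => ggSgg   [S -> g S g]
ggSgg => gghShgg   [S -> h S h]
gghShgg => gghhShhgg   [S -> h S h]
gghhShhgg => gghhhShhhgg   [S -> h S h]
gghhhShhhgg => gghhhhShhhhgg   [S -> h S h]
gghhhhShhhhgg => gghhhhhShhhhhgg   [S -> h S h]
gghhhhhShhhhhgg => gghhhhhgSghhhhhgg   [S -> g S g]
gghhhhhgSghhhhhgg => gghhhhhgghhhhhgg   [S -> λ]

S=>gSg=>ggSgg=>gghShgg=>gghhShhgg=>gghhhShhhgg=>gghhhhShhhhgg=>gghhhhhShhhhhgg=>gghhhhhgSghhhhhgg=>gghhhhhgghhhhhgg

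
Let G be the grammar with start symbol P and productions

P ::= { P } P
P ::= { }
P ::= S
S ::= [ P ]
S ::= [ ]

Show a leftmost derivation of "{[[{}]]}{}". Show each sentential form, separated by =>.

P => {P}P   [P ::= { P } P]
{P}P => {S}P   [P ::= S]
{S}P => {[P]}P   [S ::= [ P ]]
{[P]}P => {[S]}P   [P ::= S]
{[S]}P => {[[P]]}P   [S ::= [ P ]]
{[[P]]}P => {[[{}]]}P   [P ::= { }]
{[[{}]]}P => {[[{}]]}{}   [P ::= { }]

P => {P}P => {S}P => {[P]}P => {[S]}P => {[[P]]}P => {[[{}]]}P => {[[{}]]}{}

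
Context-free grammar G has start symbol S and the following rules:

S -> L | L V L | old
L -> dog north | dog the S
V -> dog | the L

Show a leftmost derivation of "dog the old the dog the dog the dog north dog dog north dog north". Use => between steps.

S => L V L => dog the S V L => dog the old V L => dog the old the L L => dog the old the dog the S L => dog the old the dog the L V L L => dog the old the dog the dog the S V L L => dog the old the dog the dog the L V L L => dog the old the dog the dog the dog north V L L => dog the old the dog the dog the dog north dog L L => dog the old the dog the dog the dog north dog dog north L => dog the old the dog the dog the dog north dog dog north dog north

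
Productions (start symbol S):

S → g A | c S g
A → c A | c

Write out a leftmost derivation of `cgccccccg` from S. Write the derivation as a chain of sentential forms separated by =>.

S => cSg => cgAg => cgcAg => cgccAg => cgcccAg => cgccccAg => cgcccccAg => cgccccccg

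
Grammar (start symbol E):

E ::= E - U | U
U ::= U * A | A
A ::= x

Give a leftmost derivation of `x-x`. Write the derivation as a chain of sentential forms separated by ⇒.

E⇒E-U⇒U-U⇒A-U⇒x-U⇒x-A⇒x-x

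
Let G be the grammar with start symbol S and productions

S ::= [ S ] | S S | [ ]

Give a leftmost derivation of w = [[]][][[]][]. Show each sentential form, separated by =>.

S=>SS=>[S]S=>[[]]S=>[[]]SS=>[[]]SSS=>[[]][]SS=>[[]][][S]S=>[[]][][[]]S=>[[]][][[]][]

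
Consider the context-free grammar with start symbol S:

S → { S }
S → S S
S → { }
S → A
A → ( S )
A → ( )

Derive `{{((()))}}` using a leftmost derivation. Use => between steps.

S => {S} => {{S}} => {{A}} => {{(S)}} => {{(A)}} => {{((S))}} => {{((A))}} => {{((()))}}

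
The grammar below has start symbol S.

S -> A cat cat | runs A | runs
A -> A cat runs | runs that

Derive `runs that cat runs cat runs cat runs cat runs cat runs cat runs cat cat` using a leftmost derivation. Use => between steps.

S => A cat cat => A cat runs cat cat => A cat runs cat runs cat cat => A cat runs cat runs cat runs cat cat => A cat runs cat runs cat runs cat runs cat cat => A cat runs cat runs cat runs cat runs cat runs cat cat => A cat runs cat runs cat runs cat runs cat runs cat runs cat cat => runs that cat runs cat runs cat runs cat runs cat runs cat runs cat cat

S => A cat cat   [S -> A cat cat]
A cat cat => A cat runs cat cat   [A -> A cat runs]
A cat runs cat cat => A cat runs cat runs cat cat   [A -> A cat runs]
A cat runs cat runs cat cat => A cat runs cat runs cat runs cat cat   [A -> A cat runs]
A cat runs cat runs cat runs cat cat => A cat runs cat runs cat runs cat runs cat cat   [A -> A cat runs]
A cat runs cat runs cat runs cat runs cat cat => A cat runs cat runs cat runs cat runs cat runs cat cat   [A -> A cat runs]
A cat runs cat runs cat runs cat runs cat runs cat cat => A cat runs cat runs cat runs cat runs cat runs cat runs cat cat   [A -> A cat runs]
A cat runs cat runs cat runs cat runs cat runs cat runs cat cat => runs that cat runs cat runs cat runs cat runs cat runs cat runs cat cat   [A -> runs that]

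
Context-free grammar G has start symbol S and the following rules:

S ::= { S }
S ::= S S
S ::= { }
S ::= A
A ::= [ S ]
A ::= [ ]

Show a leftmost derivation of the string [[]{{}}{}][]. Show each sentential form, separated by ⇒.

S⇒SS⇒AS⇒[S]S⇒[SS]S⇒[AS]S⇒[[]S]S⇒[[]SS]S⇒[[]{S}S]S⇒[[]{{}}S]S⇒[[]{{}}{}]S⇒[[]{{}}{}]A⇒[[]{{}}{}][]

S ⇒ SS   [S ::= S S]
SS ⇒ AS   [S ::= A]
AS ⇒ [S]S   [A ::= [ S ]]
[S]S ⇒ [SS]S   [S ::= S S]
[SS]S ⇒ [AS]S   [S ::= A]
[AS]S ⇒ [[]S]S   [A ::= [ ]]
[[]S]S ⇒ [[]SS]S   [S ::= S S]
[[]SS]S ⇒ [[]{S}S]S   [S ::= { S }]
[[]{S}S]S ⇒ [[]{{}}S]S   [S ::= { }]
[[]{{}}S]S ⇒ [[]{{}}{}]S   [S ::= { }]
[[]{{}}{}]S ⇒ [[]{{}}{}]A   [S ::= A]
[[]{{}}{}]A ⇒ [[]{{}}{}][]   [A ::= [ ]]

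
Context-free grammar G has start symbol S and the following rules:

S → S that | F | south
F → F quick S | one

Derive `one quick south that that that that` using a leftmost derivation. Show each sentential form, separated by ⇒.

S ⇒ S that ⇒ F that ⇒ F quick S that ⇒ one quick S that ⇒ one quick S that that ⇒ one quick S that that that ⇒ one quick S that that that that ⇒ one quick south that that that that

S ⇒ S that   [S → S that]
S that ⇒ F that   [S → F]
F that ⇒ F quick S that   [F → F quick S]
F quick S that ⇒ one quick S that   [F → one]
one quick S that ⇒ one quick S that that   [S → S that]
one quick S that that ⇒ one quick S that that that   [S → S that]
one quick S that that that ⇒ one quick S that that that that   [S → S that]
one quick S that that that that ⇒ one quick south that that that that   [S → south]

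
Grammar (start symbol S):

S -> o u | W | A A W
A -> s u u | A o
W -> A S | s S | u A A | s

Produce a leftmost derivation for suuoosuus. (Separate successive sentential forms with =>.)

S => AAW   [S -> A A W]
AAW => AoAW   [A -> A o]
AoAW => AooAW   [A -> A o]
AooAW => suuooAW   [A -> s u u]
suuooAW => suuoosuuW   [A -> s u u]
suuoosuuW => suuoosuus   [W -> s]

S => AAW => AoAW => AooAW => suuooAW => suuoosuuW => suuoosuus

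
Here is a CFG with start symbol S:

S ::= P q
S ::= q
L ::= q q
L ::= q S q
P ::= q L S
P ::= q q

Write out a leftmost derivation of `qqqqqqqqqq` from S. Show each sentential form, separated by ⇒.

S ⇒ Pq ⇒ qLSq ⇒ qqSqSq ⇒ qqqqSq ⇒ qqqqPqq ⇒ qqqqqLSqq ⇒ qqqqqqqSqq ⇒ qqqqqqqqqq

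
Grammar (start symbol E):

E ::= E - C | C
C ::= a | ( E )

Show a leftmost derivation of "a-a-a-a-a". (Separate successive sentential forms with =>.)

E=>E-C=>E-C-C=>E-C-C-C=>E-C-C-C-C=>C-C-C-C-C=>a-C-C-C-C=>a-a-C-C-C=>a-a-a-C-C=>a-a-a-a-C=>a-a-a-a-a

E => E-C   [E ::= E - C]
E-C => E-C-C   [E ::= E - C]
E-C-C => E-C-C-C   [E ::= E - C]
E-C-C-C => E-C-C-C-C   [E ::= E - C]
E-C-C-C-C => C-C-C-C-C   [E ::= C]
C-C-C-C-C => a-C-C-C-C   [C ::= a]
a-C-C-C-C => a-a-C-C-C   [C ::= a]
a-a-C-C-C => a-a-a-C-C   [C ::= a]
a-a-a-C-C => a-a-a-a-C   [C ::= a]
a-a-a-a-C => a-a-a-a-a   [C ::= a]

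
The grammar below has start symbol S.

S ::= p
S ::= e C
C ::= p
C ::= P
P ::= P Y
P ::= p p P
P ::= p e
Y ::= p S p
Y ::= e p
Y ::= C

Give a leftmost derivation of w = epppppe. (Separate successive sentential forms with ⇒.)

S ⇒ eC ⇒ eP ⇒ eppP ⇒ eppppP ⇒ epppppe

S ⇒ eC   [S ::= e C]
eC ⇒ eP   [C ::= P]
eP ⇒ eppP   [P ::= p p P]
eppP ⇒ eppppP   [P ::= p p P]
eppppP ⇒ epppppe   [P ::= p e]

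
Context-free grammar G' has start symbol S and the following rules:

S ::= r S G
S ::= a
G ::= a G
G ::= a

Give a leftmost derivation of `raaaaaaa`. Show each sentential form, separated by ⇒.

S⇒rSG⇒raG⇒raaG⇒raaaG⇒raaaaG⇒raaaaaG⇒raaaaaaG⇒raaaaaaa

S ⇒ rSG   [S ::= r S G]
rSG ⇒ raG   [S ::= a]
raG ⇒ raaG   [G ::= a G]
raaG ⇒ raaaG   [G ::= a G]
raaaG ⇒ raaaaG   [G ::= a G]
raaaaG ⇒ raaaaaG   [G ::= a G]
raaaaaG ⇒ raaaaaaG   [G ::= a G]
raaaaaaG ⇒ raaaaaaa   [G ::= a]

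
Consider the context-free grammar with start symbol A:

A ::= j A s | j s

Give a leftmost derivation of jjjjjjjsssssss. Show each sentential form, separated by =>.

A => jAs => jjAss => jjjAsss => jjjjAssss => jjjjjAsssss => jjjjjjAssssss => jjjjjjjsssssss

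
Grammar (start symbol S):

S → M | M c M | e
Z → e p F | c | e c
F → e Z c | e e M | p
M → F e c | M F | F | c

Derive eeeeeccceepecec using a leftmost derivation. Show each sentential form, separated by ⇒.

S⇒McM⇒FcM⇒eeMcM⇒eeFcM⇒eeeeMcM⇒eeeeFcM⇒eeeeeZccM⇒eeeeecccM⇒eeeeecccFec⇒eeeeeccceeMec⇒eeeeeccceeFecec⇒eeeeeccceepecec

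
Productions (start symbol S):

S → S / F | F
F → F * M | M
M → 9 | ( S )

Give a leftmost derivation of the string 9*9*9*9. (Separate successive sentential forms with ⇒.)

S ⇒ F   [S → F]
F ⇒ F*M   [F → F * M]
F*M ⇒ F*M*M   [F → F * M]
F*M*M ⇒ F*M*M*M   [F → F * M]
F*M*M*M ⇒ M*M*M*M   [F → M]
M*M*M*M ⇒ 9*M*M*M   [M → 9]
9*M*M*M ⇒ 9*9*M*M   [M → 9]
9*9*M*M ⇒ 9*9*9*M   [M → 9]
9*9*9*M ⇒ 9*9*9*9   [M → 9]

S⇒F⇒F*M⇒F*M*M⇒F*M*M*M⇒M*M*M*M⇒9*M*M*M⇒9*9*M*M⇒9*9*9*M⇒9*9*9*9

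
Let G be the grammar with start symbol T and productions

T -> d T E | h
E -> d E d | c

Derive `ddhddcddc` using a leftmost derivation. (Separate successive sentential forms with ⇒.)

T ⇒ dTE ⇒ ddTEE ⇒ ddhEE ⇒ ddhdEdE ⇒ ddhddEddE ⇒ ddhddcddE ⇒ ddhddcddc

T ⇒ dTE   [T -> d T E]
dTE ⇒ ddTEE   [T -> d T E]
ddTEE ⇒ ddhEE   [T -> h]
ddhEE ⇒ ddhdEdE   [E -> d E d]
ddhdEdE ⇒ ddhddEddE   [E -> d E d]
ddhddEddE ⇒ ddhddcddE   [E -> c]
ddhddcddE ⇒ ddhddcddc   [E -> c]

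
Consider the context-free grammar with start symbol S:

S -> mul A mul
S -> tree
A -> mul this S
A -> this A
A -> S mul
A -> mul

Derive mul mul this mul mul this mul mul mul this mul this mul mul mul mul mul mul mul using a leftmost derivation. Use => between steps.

S => mul A mul => mul mul this S mul => mul mul this mul A mul mul => mul mul this mul mul this S mul mul => mul mul this mul mul this mul A mul mul mul => mul mul this mul mul this mul S mul mul mul mul => mul mul this mul mul this mul mul A mul mul mul mul mul => mul mul this mul mul this mul mul mul this S mul mul mul mul mul => mul mul this mul mul this mul mul mul this mul A mul mul mul mul mul mul => mul mul this mul mul this mul mul mul this mul this A mul mul mul mul mul mul => mul mul this mul mul this mul mul mul this mul this mul mul mul mul mul mul mul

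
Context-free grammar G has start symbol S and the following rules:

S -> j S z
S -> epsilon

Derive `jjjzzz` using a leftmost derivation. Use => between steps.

S=>jSz=>jjSzz=>jjjSzzz=>jjjzzz

S => jSz   [S -> j S z]
jSz => jjSzz   [S -> j S z]
jjSzz => jjjSzzz   [S -> j S z]
jjjSzzz => jjjzzz   [S -> epsilon]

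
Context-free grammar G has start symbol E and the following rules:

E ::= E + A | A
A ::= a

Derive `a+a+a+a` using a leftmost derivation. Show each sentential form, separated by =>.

E=>E+A=>E+A+A=>E+A+A+A=>A+A+A+A=>a+A+A+A=>a+a+A+A=>a+a+a+A=>a+a+a+a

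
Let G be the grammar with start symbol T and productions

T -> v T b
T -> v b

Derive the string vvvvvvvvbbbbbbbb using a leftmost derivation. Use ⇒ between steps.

T⇒vTb⇒vvTbb⇒vvvTbbb⇒vvvvTbbbb⇒vvvvvTbbbbb⇒vvvvvvTbbbbbb⇒vvvvvvvTbbbbbbb⇒vvvvvvvvbbbbbbbb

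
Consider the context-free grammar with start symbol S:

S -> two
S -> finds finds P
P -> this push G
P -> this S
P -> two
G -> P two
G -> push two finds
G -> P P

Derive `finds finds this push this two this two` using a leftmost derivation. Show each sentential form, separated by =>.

S => finds finds P => finds finds this push G => finds finds this push P P => finds finds this push this S P => finds finds this push this two P => finds finds this push this two this S => finds finds this push this two this two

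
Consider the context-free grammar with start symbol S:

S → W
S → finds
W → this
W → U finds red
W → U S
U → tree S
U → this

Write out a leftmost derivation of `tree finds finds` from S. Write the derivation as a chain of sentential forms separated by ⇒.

S ⇒ W ⇒ U S ⇒ tree S S ⇒ tree finds S ⇒ tree finds finds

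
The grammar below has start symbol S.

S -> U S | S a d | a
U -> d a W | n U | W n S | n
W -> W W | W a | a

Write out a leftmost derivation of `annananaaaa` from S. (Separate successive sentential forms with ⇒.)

S⇒US⇒WnSS⇒anSS⇒anUSS⇒annUSS⇒annWnSSS⇒annanSSS⇒annanUSSS⇒annanWnSSSS⇒annananSSSS⇒annananaSSS⇒annananaaSS⇒annananaaaS⇒annananaaaa

S ⇒ US   [S -> U S]
US ⇒ WnSS   [U -> W n S]
WnSS ⇒ anSS   [W -> a]
anSS ⇒ anUSS   [S -> U S]
anUSS ⇒ annUSS   [U -> n U]
annUSS ⇒ annWnSSS   [U -> W n S]
annWnSSS ⇒ annanSSS   [W -> a]
annanSSS ⇒ annanUSSS   [S -> U S]
annanUSSS ⇒ annanWnSSSS   [U -> W n S]
annanWnSSSS ⇒ annananSSSS   [W -> a]
annananSSSS ⇒ annananaSSS   [S -> a]
annananaSSS ⇒ annananaaSS   [S -> a]
annananaaSS ⇒ annananaaaS   [S -> a]
annananaaaS ⇒ annananaaaa   [S -> a]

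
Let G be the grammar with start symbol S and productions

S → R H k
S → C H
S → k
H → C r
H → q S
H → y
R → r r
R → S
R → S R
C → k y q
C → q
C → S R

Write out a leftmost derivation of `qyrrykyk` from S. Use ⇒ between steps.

S ⇒ RHk   [S → R H k]
RHk ⇒ SHk   [R → S]
SHk ⇒ RHkHk   [S → R H k]
RHkHk ⇒ SRHkHk   [R → S R]
SRHkHk ⇒ CHRHkHk   [S → C H]
CHRHkHk ⇒ qHRHkHk   [C → q]
qHRHkHk ⇒ qyRHkHk   [H → y]
qyRHkHk ⇒ qyrrHkHk   [R → r r]
qyrrHkHk ⇒ qyrrykHk   [H → y]
qyrrykHk ⇒ qyrrykyk   [H → y]

S⇒RHk⇒SHk⇒RHkHk⇒SRHkHk⇒CHRHkHk⇒qHRHkHk⇒qyRHkHk⇒qyrrHkHk⇒qyrrykHk⇒qyrrykyk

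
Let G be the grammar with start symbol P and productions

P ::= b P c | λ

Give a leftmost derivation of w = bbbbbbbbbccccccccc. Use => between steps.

P => bPc => bbPcc => bbbPccc => bbbbPcccc => bbbbbPccccc => bbbbbbPcccccc => bbbbbbbPccccccc => bbbbbbbbPcccccccc => bbbbbbbbbPccccccccc => bbbbbbbbbccccccccc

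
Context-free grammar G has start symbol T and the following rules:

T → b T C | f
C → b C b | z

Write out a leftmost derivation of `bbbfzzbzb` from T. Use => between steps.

T=>bTC=>bbTCC=>bbbTCCC=>bbbfCCC=>bbbfzCC=>bbbfzzC=>bbbfzzbCb=>bbbfzzbzb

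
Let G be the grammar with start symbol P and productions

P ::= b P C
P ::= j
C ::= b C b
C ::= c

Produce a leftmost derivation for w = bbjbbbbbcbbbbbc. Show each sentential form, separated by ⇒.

P ⇒ bPC ⇒ bbPCC ⇒ bbjCC ⇒ bbjbCbC ⇒ bbjbbCbbC ⇒ bbjbbbCbbbC ⇒ bbjbbbbCbbbbC ⇒ bbjbbbbbCbbbbbC ⇒ bbjbbbbbcbbbbbC ⇒ bbjbbbbbcbbbbbc

P ⇒ bPC   [P ::= b P C]
bPC ⇒ bbPCC   [P ::= b P C]
bbPCC ⇒ bbjCC   [P ::= j]
bbjCC ⇒ bbjbCbC   [C ::= b C b]
bbjbCbC ⇒ bbjbbCbbC   [C ::= b C b]
bbjbbCbbC ⇒ bbjbbbCbbbC   [C ::= b C b]
bbjbbbCbbbC ⇒ bbjbbbbCbbbbC   [C ::= b C b]
bbjbbbbCbbbbC ⇒ bbjbbbbbCbbbbbC   [C ::= b C b]
bbjbbbbbCbbbbbC ⇒ bbjbbbbbcbbbbbC   [C ::= c]
bbjbbbbbcbbbbbC ⇒ bbjbbbbbcbbbbbc   [C ::= c]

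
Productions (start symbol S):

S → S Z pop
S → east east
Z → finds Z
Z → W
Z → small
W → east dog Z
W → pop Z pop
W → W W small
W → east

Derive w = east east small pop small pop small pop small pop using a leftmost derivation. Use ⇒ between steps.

S ⇒ S Z pop ⇒ S Z pop Z pop ⇒ S Z pop Z pop Z pop ⇒ S Z pop Z pop Z pop Z pop ⇒ east east Z pop Z pop Z pop Z pop ⇒ east east small pop Z pop Z pop Z pop ⇒ east east small pop small pop Z pop Z pop ⇒ east east small pop small pop small pop Z pop ⇒ east east small pop small pop small pop small pop

S ⇒ S Z pop   [S → S Z pop]
S Z pop ⇒ S Z pop Z pop   [S → S Z pop]
S Z pop Z pop ⇒ S Z pop Z pop Z pop   [S → S Z pop]
S Z pop Z pop Z pop ⇒ S Z pop Z pop Z pop Z pop   [S → S Z pop]
S Z pop Z pop Z pop Z pop ⇒ east east Z pop Z pop Z pop Z pop   [S → east east]
east east Z pop Z pop Z pop Z pop ⇒ east east small pop Z pop Z pop Z pop   [Z → small]
east east small pop Z pop Z pop Z pop ⇒ east east small pop small pop Z pop Z pop   [Z → small]
east east small pop small pop Z pop Z pop ⇒ east east small pop small pop small pop Z pop   [Z → small]
east east small pop small pop small pop Z pop ⇒ east east small pop small pop small pop small pop   [Z → small]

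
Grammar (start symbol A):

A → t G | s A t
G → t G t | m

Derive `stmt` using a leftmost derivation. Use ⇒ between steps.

A ⇒ sAt ⇒ stGt ⇒ stmt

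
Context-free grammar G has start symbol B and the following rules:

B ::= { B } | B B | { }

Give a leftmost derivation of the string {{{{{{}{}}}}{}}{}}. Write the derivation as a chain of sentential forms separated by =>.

B => {B} => {BB} => {{B}B} => {{BB}B} => {{{B}B}B} => {{{{B}}B}B} => {{{{{B}}}B}B} => {{{{{BB}}}B}B} => {{{{{{}B}}}B}B} => {{{{{{}{}}}}B}B} => {{{{{{}{}}}}{}}B} => {{{{{{}{}}}}{}}{}}

B => {B}   [B ::= { B }]
{B} => {BB}   [B ::= B B]
{BB} => {{B}B}   [B ::= { B }]
{{B}B} => {{BB}B}   [B ::= B B]
{{BB}B} => {{{B}B}B}   [B ::= { B }]
{{{B}B}B} => {{{{B}}B}B}   [B ::= { B }]
{{{{B}}B}B} => {{{{{B}}}B}B}   [B ::= { B }]
{{{{{B}}}B}B} => {{{{{BB}}}B}B}   [B ::= B B]
{{{{{BB}}}B}B} => {{{{{{}B}}}B}B}   [B ::= { }]
{{{{{{}B}}}B}B} => {{{{{{}{}}}}B}B}   [B ::= { }]
{{{{{{}{}}}}B}B} => {{{{{{}{}}}}{}}B}   [B ::= { }]
{{{{{{}{}}}}{}}B} => {{{{{{}{}}}}{}}{}}   [B ::= { }]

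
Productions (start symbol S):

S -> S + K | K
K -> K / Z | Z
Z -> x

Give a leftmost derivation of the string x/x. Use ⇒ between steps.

S ⇒ K   [S -> K]
K ⇒ K/Z   [K -> K / Z]
K/Z ⇒ Z/Z   [K -> Z]
Z/Z ⇒ x/Z   [Z -> x]
x/Z ⇒ x/x   [Z -> x]

S ⇒ K ⇒ K/Z ⇒ Z/Z ⇒ x/Z ⇒ x/x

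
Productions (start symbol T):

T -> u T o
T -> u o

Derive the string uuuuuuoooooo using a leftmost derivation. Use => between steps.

T=>uTo=>uuToo=>uuuTooo=>uuuuToooo=>uuuuuTooooo=>uuuuuuoooooo

T => uTo   [T -> u T o]
uTo => uuToo   [T -> u T o]
uuToo => uuuTooo   [T -> u T o]
uuuTooo => uuuuToooo   [T -> u T o]
uuuuToooo => uuuuuTooooo   [T -> u T o]
uuuuuTooooo => uuuuuuoooooo   [T -> u o]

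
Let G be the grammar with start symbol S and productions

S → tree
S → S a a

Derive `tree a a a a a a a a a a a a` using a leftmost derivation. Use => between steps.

S => S a a => S a a a a => S a a a a a a => S a a a a a a a a => S a a a a a a a a a a => S a a a a a a a a a a a a => tree a a a a a a a a a a a a

S => S a a   [S → S a a]
S a a => S a a a a   [S → S a a]
S a a a a => S a a a a a a   [S → S a a]
S a a a a a a => S a a a a a a a a   [S → S a a]
S a a a a a a a a => S a a a a a a a a a a   [S → S a a]
S a a a a a a a a a a => S a a a a a a a a a a a a   [S → S a a]
S a a a a a a a a a a a a => tree a a a a a a a a a a a a   [S → tree]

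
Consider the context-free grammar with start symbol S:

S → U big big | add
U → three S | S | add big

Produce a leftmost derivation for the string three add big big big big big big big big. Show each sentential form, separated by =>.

S => U big big => S big big => U big big big big => three S big big big big => three U big big big big big big => three S big big big big big big => three U big big big big big big big big => three S big big big big big big big big => three add big big big big big big big big

S => U big big   [S → U big big]
U big big => S big big   [U → S]
S big big => U big big big big   [S → U big big]
U big big big big => three S big big big big   [U → three S]
three S big big big big => three U big big big big big big   [S → U big big]
three U big big big big big big => three S big big big big big big   [U → S]
three S big big big big big big => three U big big big big big big big big   [S → U big big]
three U big big big big big big big big => three S big big big big big big big big   [U → S]
three S big big big big big big big big => three add big big big big big big big big   [S → add]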